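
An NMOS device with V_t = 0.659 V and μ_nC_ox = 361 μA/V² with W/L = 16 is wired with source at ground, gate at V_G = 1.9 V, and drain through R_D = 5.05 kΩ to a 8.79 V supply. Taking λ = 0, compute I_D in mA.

I_D = 1.69 mA

V_GS = V_G = 1.9 V, so V_ov = 1.9 − 0.659 = 1.24 V.
k_n = μ_nC_ox · (W/L) = 5.776 mA/V².
Assume saturation: I_D = ½ k_n V_ov² = 0.5 × 5.776 × 1.24² = 4.45 mA, giving V_DS = V_DD − I_D R_D = 8.79 − 4.45 × 5.05 = -13.7 V.
But -13.7 V < V_ov = 1.24 V, so the device is actually in triode.
In triode I_D = k_n[V_ov V_DS − ½ V_DS²] and I_D = (V_DD − V_DS)/R_D. Equating: 14.6 V_DS² − 37.2 V_DS + 8.79 = 0, giving V_DS = 0.264 V (the root below V_ov).
I_D = (8.79 − 0.264) / 5.05 = 1.69 mA.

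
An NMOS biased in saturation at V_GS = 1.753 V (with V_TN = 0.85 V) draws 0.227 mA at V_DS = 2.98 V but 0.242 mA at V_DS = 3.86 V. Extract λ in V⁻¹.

With V_GS fixed, I_D ∝ (1 + λ V_DS) in saturation, so I_D2/I_D1 = (1 + λ V_DS2)/(1 + λ V_DS1).
0.242/0.227 = 1.066 = (1 + 3.86 λ)/(1 + 2.98 λ).
Solving: λ (I_D1 V_DS2 − I_D2 V_DS1) = I_D2 − I_D1, so λ = (0.242 − 0.227) / (0.227 × 3.86 − 0.242 × 2.98) = 0.015 / 0.155 = 0.0967 V⁻¹.

λ = 0.0967 V⁻¹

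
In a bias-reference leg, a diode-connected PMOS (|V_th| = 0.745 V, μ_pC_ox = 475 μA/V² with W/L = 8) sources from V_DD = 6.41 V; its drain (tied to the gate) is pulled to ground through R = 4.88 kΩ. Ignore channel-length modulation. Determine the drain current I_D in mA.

I_D = 1.01 mA

With gate tied to drain, V_SG = V_SD ≥ V_SG − |V_th|, so the device is in saturation.
k_p = μ_pC_ox · (W/L) = 3.8 mA/V².
KCL at the drain: ½ k_p (V_SG − |V_th|)² = (V_DD − V_SG)/R.
Let x = V_SG − 0.745. Then 9.27 x² + x − 5.665 = 0, giving x = 0.73 V (positive root), so V_SG = 1.47 V.
I_D = (V_DD − V_SG)/R = (6.41 − 1.47) / 4.88 = 1.01 mA.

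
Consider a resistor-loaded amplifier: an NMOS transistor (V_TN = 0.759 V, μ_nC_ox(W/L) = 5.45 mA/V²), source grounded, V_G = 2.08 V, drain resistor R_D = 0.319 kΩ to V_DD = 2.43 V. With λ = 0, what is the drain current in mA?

V_GS = V_G = 2.08 V, so V_ov = 2.08 − 0.759 = 1.32 V.
Assume saturation: I_D = ½ k_n V_ov² = 0.5 × 5.45 × 1.32² = 4.76 mA, giving V_DS = V_DD − I_D R_D = 2.43 − 4.76 × 0.319 = 0.913 V.
But 0.913 V < V_ov = 1.32 V, so the device is actually in triode.
In triode I_D = k_n[V_ov V_DS − ½ V_DS²] and I_D = (V_DD − V_DS)/R_D. Equating: 0.869 V_DS² − 3.297 V_DS + 2.43 = 0, giving V_DS = 1 V (the root below V_ov).
I_D = (2.43 − 1) / 0.319 = 4.48 mA.

I_D = 4.48 mA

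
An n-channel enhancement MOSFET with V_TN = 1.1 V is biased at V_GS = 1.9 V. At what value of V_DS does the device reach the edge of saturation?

The boundary between triode and saturation is V_DS = V_GS − V_TN = V_ov.
V_ov = 1.9 − 1.1 = 0.8 V.

V_DS,sat = 0.800 V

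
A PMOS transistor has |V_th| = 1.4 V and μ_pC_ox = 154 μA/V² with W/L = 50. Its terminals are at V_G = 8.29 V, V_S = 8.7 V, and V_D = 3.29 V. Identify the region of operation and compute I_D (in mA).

V_SG = V_S − V_G = 8.7 − 8.29 = 0.41 V; V_SD = V_S − V_D = 8.7 − 3.29 = 5.41 V.
V_SG = 0.41 V < |V_th| = 1.4 V, so the transistor is in cutoff.

Cutoff; I_D = 0 mA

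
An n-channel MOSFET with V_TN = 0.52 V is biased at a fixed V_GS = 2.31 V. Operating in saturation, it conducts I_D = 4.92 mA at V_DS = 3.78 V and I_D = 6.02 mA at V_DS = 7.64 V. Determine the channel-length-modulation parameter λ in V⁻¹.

With V_GS fixed, I_D ∝ (1 + λ V_DS) in saturation, so I_D2/I_D1 = (1 + λ V_DS2)/(1 + λ V_DS1).
6.02/4.92 = 1.224 = (1 + 7.64 λ)/(1 + 3.78 λ).
Solving: λ (I_D1 V_DS2 − I_D2 V_DS1) = I_D2 − I_D1, so λ = (6.02 − 4.92) / (4.92 × 7.64 − 6.02 × 3.78) = 1.1 / 14.8 = 0.0742 V⁻¹.

λ = 0.0742 V⁻¹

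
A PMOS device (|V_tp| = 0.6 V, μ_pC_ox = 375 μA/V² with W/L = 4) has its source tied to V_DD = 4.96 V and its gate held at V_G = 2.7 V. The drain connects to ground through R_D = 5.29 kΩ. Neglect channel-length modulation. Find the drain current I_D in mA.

I_D = 0.863 mA

V_SG = V_DD − V_G = 4.96 − 2.7 = 2.26 V, so V_ov = 2.26 − 0.6 = 1.66 V.
k_p = μ_pC_ox · (W/L) = 1.5 mA/V².
Assume saturation: I_D = ½ k_p V_ov² = 0.5 × 1.5 × 1.66² = 2.07 mA, giving V_SD = V_DD − I_D R_D = 4.96 − 2.07 × 5.29 = -5.97 V.
But -5.97 V < V_ov = 1.66 V, so the device is actually in triode.
In triode I_D = k_p[V_ov V_SD − ½ V_SD²] and I_D = (V_DD − V_SD)/R_D. Equating: 3.97 V_SD² − 14.17 V_SD + 4.96 = 0, giving V_SD = 0.393 V (the root below V_ov).
I_D = (4.96 − 0.393) / 5.29 = 0.863 mA.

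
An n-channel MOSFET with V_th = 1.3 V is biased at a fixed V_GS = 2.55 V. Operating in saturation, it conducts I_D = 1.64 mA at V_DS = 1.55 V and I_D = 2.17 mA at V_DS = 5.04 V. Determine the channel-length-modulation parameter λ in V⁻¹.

λ = 0.108 V⁻¹

With V_GS fixed, I_D ∝ (1 + λ V_DS) in saturation, so I_D2/I_D1 = (1 + λ V_DS2)/(1 + λ V_DS1).
2.17/1.64 = 1.323 = (1 + 5.04 λ)/(1 + 1.55 λ).
Solving: λ (I_D1 V_DS2 − I_D2 V_DS1) = I_D2 − I_D1, so λ = (2.17 − 1.64) / (1.64 × 5.04 − 2.17 × 1.55) = 0.53 / 4.9 = 0.108 V⁻¹.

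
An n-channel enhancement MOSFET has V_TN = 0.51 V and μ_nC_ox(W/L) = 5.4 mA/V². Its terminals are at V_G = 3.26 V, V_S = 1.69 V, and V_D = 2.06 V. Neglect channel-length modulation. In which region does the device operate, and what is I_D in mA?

Triode; I_D = 1.75 mA

V_GS = V_G − V_S = 3.26 − 1.69 = 1.57 V; V_DS = V_D − V_S = 2.06 − 1.69 = 0.37 V.
V_ov = V_GS − V_TN = 1.57 − 0.51 = 1.06 V.
Since V_DS = 0.37 V < V_ov = 1.06 V, the device is in the triode region.
I_D = k_n [V_ov · V_DS − ½ V_DS²] = 5.4 × [1.06 × 0.37 − 0.5 × 0.37²] = 1.75 mA.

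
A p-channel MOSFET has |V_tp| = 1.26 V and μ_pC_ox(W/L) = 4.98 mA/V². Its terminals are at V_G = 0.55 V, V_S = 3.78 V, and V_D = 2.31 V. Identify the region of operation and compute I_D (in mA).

Triode; I_D = 9.04 mA

V_SG = V_S − V_G = 3.78 − 0.55 = 3.23 V; V_SD = V_S − V_D = 3.78 − 2.31 = 1.47 V.
V_ov = V_SG − |V_tp| = 3.23 − 1.26 = 1.97 V.
Since V_SD = 1.47 V < V_ov = 1.97 V, the device is in the triode region.
I_D = k_p [V_ov · V_SD − ½ V_SD²] = 4.98 × [1.97 × 1.47 − 0.5 × 1.47²] = 9.04 mA.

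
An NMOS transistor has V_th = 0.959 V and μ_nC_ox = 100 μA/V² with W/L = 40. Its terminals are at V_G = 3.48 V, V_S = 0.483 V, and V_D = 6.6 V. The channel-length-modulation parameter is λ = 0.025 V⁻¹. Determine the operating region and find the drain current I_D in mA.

V_GS = V_G − V_S = 3.48 − 0.483 = 3 V; V_DS = V_D − V_S = 6.6 − 0.483 = 6.12 V.
k_n = μ_nC_ox · (W/L) = 4 mA/V².
V_ov = V_GS − V_th = 3 − 0.959 = 2.04 V.
Since V_DS = 6.12 V ≥ V_ov = 2.04 V, the device is in saturation.
I_D = ½ k_n V_ov² (1 + λ V_DS) = 0.5 × 4 × 2.04² × (1 + 0.025 × 6.12) = 9.58 mA.

Saturation; I_D = 9.58 mA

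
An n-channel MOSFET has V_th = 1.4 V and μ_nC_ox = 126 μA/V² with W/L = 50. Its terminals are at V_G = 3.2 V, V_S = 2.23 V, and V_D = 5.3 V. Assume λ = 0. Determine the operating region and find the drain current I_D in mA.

V_GS = V_G − V_S = 3.2 − 2.23 = 0.97 V; V_DS = V_D − V_S = 5.3 − 2.23 = 3.07 V.
V_GS = 0.97 V < V_th = 1.4 V, so the transistor is in cutoff.

Cutoff; I_D = 0 mA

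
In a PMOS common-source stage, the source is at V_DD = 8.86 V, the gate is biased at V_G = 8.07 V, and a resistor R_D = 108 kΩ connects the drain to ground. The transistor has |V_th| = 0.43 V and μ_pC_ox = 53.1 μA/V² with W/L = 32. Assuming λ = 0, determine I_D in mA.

V_SG = V_DD − V_G = 8.86 − 8.07 = 0.79 V, so V_ov = 0.79 − 0.43 = 0.36 V.
k_p = μ_pC_ox · (W/L) = 1.699 mA/V².
Assume saturation: I_D = ½ k_p V_ov² = 0.5 × 1.699 × 0.36² = 0.11 mA, giving V_SD = V_DD − I_D R_D = 8.86 − 0.11 × 108 = -3.03 V.
But -3.03 V < V_ov = 0.36 V, so the device is actually in triode.
In triode I_D = k_p[V_ov V_SD − ½ V_SD²] and I_D = (V_DD − V_SD)/R_D. Equating: 91.8 V_SD² − 67.06 V_SD + 8.86 = 0, giving V_SD = 0.173 V (the root below V_ov).
I_D = (8.86 − 0.173) / 108 = 0.0804 mA.

I_D = 0.0804 mA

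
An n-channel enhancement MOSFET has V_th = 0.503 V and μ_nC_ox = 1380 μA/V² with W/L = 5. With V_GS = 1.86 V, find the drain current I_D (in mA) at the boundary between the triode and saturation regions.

At the boundary V_DS = V_ov = V_GS − V_th = 1.86 − 0.503 = 1.36 V.
k_n = μ_nC_ox · (W/L) = 6.9 mA/V².
I_D = ½ k_n V_ov² = 0.5 × 6.9 × 1.36² = 6.35 mA.

I_D = 6.35 mA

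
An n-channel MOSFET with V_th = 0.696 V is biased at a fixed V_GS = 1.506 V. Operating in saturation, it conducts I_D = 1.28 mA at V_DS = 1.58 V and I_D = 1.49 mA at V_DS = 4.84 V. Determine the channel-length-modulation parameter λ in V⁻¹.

λ = 0.0547 V⁻¹

With V_GS fixed, I_D ∝ (1 + λ V_DS) in saturation, so I_D2/I_D1 = (1 + λ V_DS2)/(1 + λ V_DS1).
1.49/1.28 = 1.164 = (1 + 4.84 λ)/(1 + 1.58 λ).
Solving: λ (I_D1 V_DS2 − I_D2 V_DS1) = I_D2 − I_D1, so λ = (1.49 − 1.28) / (1.28 × 4.84 − 1.49 × 1.58) = 0.21 / 3.84 = 0.0547 V⁻¹.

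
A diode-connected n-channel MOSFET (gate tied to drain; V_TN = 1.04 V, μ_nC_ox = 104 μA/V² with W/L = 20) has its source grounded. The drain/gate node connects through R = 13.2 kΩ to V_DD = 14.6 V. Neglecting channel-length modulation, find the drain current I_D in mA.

With gate tied to drain, V_GS = V_DS ≥ V_GS − V_TN, so the device is in saturation.
k_n = μ_nC_ox · (W/L) = 2.08 mA/V².
KCL at the drain: ½ k_n (V_GS − V_TN)² = (V_DD − V_GS)/R.
Let x = V_GS − 1.04. Then 13.7 x² + x − 13.56 = 0, giving x = 0.958 V (positive root), so V_GS = 2 V.
I_D = (V_DD − V_GS)/R = (14.6 − 2) / 13.2 = 0.955 mA.

I_D = 0.955 mA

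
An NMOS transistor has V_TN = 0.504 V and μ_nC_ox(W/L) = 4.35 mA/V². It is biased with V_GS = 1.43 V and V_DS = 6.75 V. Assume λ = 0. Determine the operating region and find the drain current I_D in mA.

V_ov = V_GS − V_TN = 1.43 − 0.504 = 0.926 V.
Since V_DS = 6.75 V ≥ V_ov = 0.926 V, the device is in saturation.
I_D = ½ k_n V_ov² = 0.5 × 4.35 × 0.926² = 1.87 mA.

Saturation; I_D = 1.87 mA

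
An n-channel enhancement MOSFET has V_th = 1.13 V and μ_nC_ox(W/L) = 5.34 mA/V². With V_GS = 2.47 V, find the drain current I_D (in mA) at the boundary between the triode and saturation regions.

At the boundary V_DS = V_ov = V_GS − V_th = 2.47 − 1.13 = 1.34 V.
I_D = ½ k_n V_ov² = 0.5 × 5.34 × 1.34² = 4.79 mA.

I_D = 4.79 mA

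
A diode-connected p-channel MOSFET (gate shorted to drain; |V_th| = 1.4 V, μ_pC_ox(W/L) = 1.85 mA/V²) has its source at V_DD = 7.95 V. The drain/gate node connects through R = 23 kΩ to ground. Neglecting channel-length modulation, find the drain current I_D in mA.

I_D = 0.262 mA

With gate tied to drain, V_SG = V_SD ≥ V_SG − |V_th|, so the device is in saturation.
KCL at the drain: ½ k_p (V_SG − |V_th|)² = (V_DD − V_SG)/R.
Let x = V_SG − 1.4. Then 21.3 x² + x − 6.55 = 0, giving x = 0.532 V (positive root), so V_SG = 1.93 V.
I_D = (V_DD − V_SG)/R = (7.95 − 1.93) / 23 = 0.262 mA.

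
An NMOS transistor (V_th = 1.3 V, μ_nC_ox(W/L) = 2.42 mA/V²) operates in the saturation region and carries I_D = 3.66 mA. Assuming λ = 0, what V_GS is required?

V_GS = 3.04 V

In saturation I_D = ½ k_n (V_GS − V_th)², so V_GS − V_th = √(2 I_D / k_n) = √(2 × 3.66 / 2.42) = 1.74 V.
V_GS = 1.3 + 1.74 = 3.04 V.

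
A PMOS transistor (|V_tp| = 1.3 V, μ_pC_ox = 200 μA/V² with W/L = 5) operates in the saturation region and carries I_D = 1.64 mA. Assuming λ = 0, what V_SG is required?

V_SG = 3.11 V

k_p = μ_pC_ox · (W/L) = 1 mA/V².
In saturation I_D = ½ k_p (V_SG − |V_tp|)², so V_SG − |V_tp| = √(2 I_D / k_p) = √(2 × 1.64 / 1) = 1.81 V.
V_SG = 1.3 + 1.81 = 3.11 V.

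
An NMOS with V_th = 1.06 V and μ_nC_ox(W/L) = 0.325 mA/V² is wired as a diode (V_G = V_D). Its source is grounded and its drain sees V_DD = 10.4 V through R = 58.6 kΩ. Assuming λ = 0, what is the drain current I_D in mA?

With gate tied to drain, V_GS = V_DS ≥ V_GS − V_th, so the device is in saturation.
KCL at the drain: ½ k_n (V_GS − V_th)² = (V_DD − V_GS)/R.
Let x = V_GS − 1.06. Then 9.52 x² + x − 9.34 = 0, giving x = 0.939 V (positive root), so V_GS = 2 V.
I_D = (V_DD − V_GS)/R = (10.4 − 2) / 58.6 = 0.143 mA.

I_D = 0.143 mA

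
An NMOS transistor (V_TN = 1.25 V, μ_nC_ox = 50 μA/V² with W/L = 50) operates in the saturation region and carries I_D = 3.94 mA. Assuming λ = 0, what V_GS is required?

k_n = μ_nC_ox · (W/L) = 2.5 mA/V².
In saturation I_D = ½ k_n (V_GS − V_TN)², so V_GS − V_TN = √(2 I_D / k_n) = √(2 × 3.94 / 2.5) = 1.78 V.
V_GS = 1.25 + 1.78 = 3.03 V.

V_GS = 3.03 V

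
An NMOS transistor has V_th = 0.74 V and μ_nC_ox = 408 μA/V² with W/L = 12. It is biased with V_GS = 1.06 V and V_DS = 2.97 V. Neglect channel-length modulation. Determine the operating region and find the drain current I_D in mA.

Saturation; I_D = 0.251 mA

k_n = μ_nC_ox · (W/L) = 4.896 mA/V².
V_ov = V_GS − V_th = 1.06 − 0.74 = 0.32 V.
Since V_DS = 2.97 V ≥ V_ov = 0.32 V, the device is in saturation.
I_D = ½ k_n V_ov² = 0.5 × 4.896 × 0.32² = 0.251 mA.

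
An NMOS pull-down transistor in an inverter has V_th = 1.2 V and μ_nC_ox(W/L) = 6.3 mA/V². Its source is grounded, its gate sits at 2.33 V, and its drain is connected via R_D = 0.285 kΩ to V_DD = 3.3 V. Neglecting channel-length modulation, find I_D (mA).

I_D = 4.02 mA

V_GS = V_G = 2.33 V, so V_ov = 2.33 − 1.2 = 1.13 V.
Assume saturation: I_D = ½ k_n V_ov² = 0.5 × 6.3 × 1.13² = 4.02 mA, giving V_DS = V_DD − I_D R_D = 3.3 − 4.02 × 0.285 = 2.15 V.
V_DS = 2.15 V ≥ V_ov = 1.13 V, confirming saturation.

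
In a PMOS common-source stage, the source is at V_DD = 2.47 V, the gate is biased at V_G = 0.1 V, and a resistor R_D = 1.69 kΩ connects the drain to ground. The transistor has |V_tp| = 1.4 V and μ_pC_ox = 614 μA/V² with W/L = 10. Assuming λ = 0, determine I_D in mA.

I_D = 1.31 mA

V_SG = V_DD − V_G = 2.47 − 0.1 = 2.37 V, so V_ov = 2.37 − 1.4 = 0.97 V.
k_p = μ_pC_ox · (W/L) = 6.14 mA/V².
Assume saturation: I_D = ½ k_p V_ov² = 0.5 × 6.14 × 0.97² = 2.89 mA, giving V_SD = V_DD − I_D R_D = 2.47 − 2.89 × 1.69 = -2.41 V.
But -2.41 V < V_ov = 0.97 V, so the device is actually in triode.
In triode I_D = k_p[V_ov V_SD − ½ V_SD²] and I_D = (V_DD − V_SD)/R_D. Equating: 5.19 V_SD² − 11.07 V_SD + 2.47 = 0, giving V_SD = 0.253 V (the root below V_ov).
I_D = (2.47 − 0.253) / 1.69 = 1.31 mA.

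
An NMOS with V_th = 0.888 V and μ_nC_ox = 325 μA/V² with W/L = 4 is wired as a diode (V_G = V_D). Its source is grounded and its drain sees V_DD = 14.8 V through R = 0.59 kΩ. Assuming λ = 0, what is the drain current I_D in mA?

I_D = 15.3 mA

With gate tied to drain, V_GS = V_DS ≥ V_GS − V_th, so the device is in saturation.
k_n = μ_nC_ox · (W/L) = 1.3 mA/V².
KCL at the drain: ½ k_n (V_GS − V_th)² = (V_DD − V_GS)/R.
Let x = V_GS − 0.888. Then 0.384 x² + x − 13.91 = 0, giving x = 4.86 V (positive root), so V_GS = 5.75 V.
I_D = (V_DD − V_GS)/R = (14.8 − 5.75) / 0.59 = 15.3 mA.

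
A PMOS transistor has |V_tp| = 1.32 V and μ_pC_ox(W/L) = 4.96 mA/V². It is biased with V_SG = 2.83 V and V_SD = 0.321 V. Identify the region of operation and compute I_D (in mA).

Triode; I_D = 2.15 mA

V_ov = V_SG − |V_tp| = 2.83 − 1.32 = 1.51 V.
Since V_SD = 0.321 V < V_ov = 1.51 V, the device is in the triode region.
I_D = k_p [V_ov · V_SD − ½ V_SD²] = 4.96 × [1.51 × 0.321 − 0.5 × 0.321²] = 2.15 mA.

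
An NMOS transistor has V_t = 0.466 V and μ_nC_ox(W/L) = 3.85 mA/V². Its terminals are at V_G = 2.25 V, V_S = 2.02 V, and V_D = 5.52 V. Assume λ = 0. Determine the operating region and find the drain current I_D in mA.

V_GS = V_G − V_S = 2.25 − 2.02 = 0.23 V; V_DS = V_D − V_S = 5.52 − 2.02 = 3.5 V.
V_GS = 0.23 V < V_t = 0.466 V, so the transistor is in cutoff.

Cutoff; I_D = 0 mA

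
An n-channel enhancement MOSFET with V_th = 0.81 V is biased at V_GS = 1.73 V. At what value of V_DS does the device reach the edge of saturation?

The boundary between triode and saturation is V_DS = V_GS − V_th = V_ov.
V_ov = 1.73 − 0.81 = 0.92 V.

V_DS,sat = 0.920 V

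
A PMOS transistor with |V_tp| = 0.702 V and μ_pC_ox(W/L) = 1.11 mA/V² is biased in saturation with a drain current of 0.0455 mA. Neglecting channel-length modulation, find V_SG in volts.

V_SG = 0.988 V

In saturation I_D = ½ k_p (V_SG − |V_tp|)², so V_SG − |V_tp| = √(2 I_D / k_p) = √(2 × 0.0455 / 1.11) = 0.286 V.
V_SG = 0.702 + 0.286 = 0.988 V.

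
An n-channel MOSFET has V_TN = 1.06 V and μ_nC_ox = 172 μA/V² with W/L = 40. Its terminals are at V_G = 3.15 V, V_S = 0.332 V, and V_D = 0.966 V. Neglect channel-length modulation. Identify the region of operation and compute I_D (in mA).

Triode; I_D = 6.29 mA

V_GS = V_G − V_S = 3.15 − 0.332 = 2.82 V; V_DS = V_D − V_S = 0.966 − 0.332 = 0.634 V.
k_n = μ_nC_ox · (W/L) = 6.88 mA/V².
V_ov = V_GS − V_TN = 2.82 − 1.06 = 1.76 V.
Since V_DS = 0.634 V < V_ov = 1.76 V, the device is in the triode region.
I_D = k_n [V_ov · V_DS − ½ V_DS²] = 6.88 × [1.76 × 0.634 − 0.5 × 0.634²] = 6.29 mA.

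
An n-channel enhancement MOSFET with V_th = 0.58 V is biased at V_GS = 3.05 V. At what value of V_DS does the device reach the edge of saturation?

V_DS,sat = 2.47 V

The boundary between triode and saturation is V_DS = V_GS − V_th = V_ov.
V_ov = 3.05 − 0.58 = 2.47 V.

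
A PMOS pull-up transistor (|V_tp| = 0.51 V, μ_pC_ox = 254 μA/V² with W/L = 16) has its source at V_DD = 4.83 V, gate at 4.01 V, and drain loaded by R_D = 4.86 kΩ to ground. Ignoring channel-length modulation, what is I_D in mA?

I_D = 0.195 mA

V_SG = V_DD − V_G = 4.83 − 4.01 = 0.82 V, so V_ov = 0.82 − 0.51 = 0.31 V.
k_p = μ_pC_ox · (W/L) = 4.064 mA/V².
Assume saturation: I_D = ½ k_p V_ov² = 0.5 × 4.064 × 0.31² = 0.195 mA, giving V_SD = V_DD − I_D R_D = 4.83 − 0.195 × 4.86 = 3.88 V.
V_SD = 3.88 V ≥ V_ov = 0.31 V, confirming saturation.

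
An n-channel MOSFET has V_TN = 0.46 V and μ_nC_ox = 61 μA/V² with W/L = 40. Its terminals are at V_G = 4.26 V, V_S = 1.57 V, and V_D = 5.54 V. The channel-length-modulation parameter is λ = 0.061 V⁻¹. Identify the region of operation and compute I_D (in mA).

Saturation; I_D = 7.54 mA

V_GS = V_G − V_S = 4.26 − 1.57 = 2.69 V; V_DS = V_D − V_S = 5.54 − 1.57 = 3.97 V.
k_n = μ_nC_ox · (W/L) = 2.44 mA/V².
V_ov = V_GS − V_TN = 2.69 − 0.46 = 2.23 V.
Since V_DS = 3.97 V ≥ V_ov = 2.23 V, the device is in saturation.
I_D = ½ k_n V_ov² (1 + λ V_DS) = 0.5 × 2.44 × 2.23² × (1 + 0.061 × 3.97) = 7.54 mA.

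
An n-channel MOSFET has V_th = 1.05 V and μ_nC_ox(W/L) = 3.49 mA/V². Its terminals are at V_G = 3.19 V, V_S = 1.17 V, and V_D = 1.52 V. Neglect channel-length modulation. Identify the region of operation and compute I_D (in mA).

Triode; I_D = 0.971 mA

V_GS = V_G − V_S = 3.19 − 1.17 = 2.02 V; V_DS = V_D − V_S = 1.52 − 1.17 = 0.35 V.
V_ov = V_GS − V_th = 2.02 − 1.05 = 0.97 V.
Since V_DS = 0.35 V < V_ov = 0.97 V, the device is in the triode region.
I_D = k_n [V_ov · V_DS − ½ V_DS²] = 3.49 × [0.97 × 0.35 − 0.5 × 0.35²] = 0.971 mA.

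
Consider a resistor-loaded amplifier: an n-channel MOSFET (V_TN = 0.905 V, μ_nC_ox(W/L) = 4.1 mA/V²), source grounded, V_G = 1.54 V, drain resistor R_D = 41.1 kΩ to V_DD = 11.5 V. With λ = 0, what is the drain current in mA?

I_D = 0.277 mA

V_GS = V_G = 1.54 V, so V_ov = 1.54 − 0.905 = 0.635 V.
Assume saturation: I_D = ½ k_n V_ov² = 0.5 × 4.1 × 0.635² = 0.827 mA, giving V_DS = V_DD − I_D R_D = 11.5 − 0.827 × 41.1 = -22.5 V.
But -22.5 V < V_ov = 0.635 V, so the device is actually in triode.
In triode I_D = k_n[V_ov V_DS − ½ V_DS²] and I_D = (V_DD − V_DS)/R_D. Equating: 84.3 V_DS² − 108 V_DS + 11.5 = 0, giving V_DS = 0.117 V (the root below V_ov).
I_D = (11.5 − 0.117) / 41.1 = 0.277 mA.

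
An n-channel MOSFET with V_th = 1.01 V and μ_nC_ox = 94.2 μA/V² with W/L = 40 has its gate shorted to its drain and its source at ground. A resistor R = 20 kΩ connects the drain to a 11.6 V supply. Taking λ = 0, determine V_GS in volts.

V_GS = 1.53 V

With gate tied to drain, V_GS = V_DS ≥ V_GS − V_th, so the device is in saturation.
k_n = μ_nC_ox · (W/L) = 3.768 mA/V².
KCL at the drain: ½ k_n (V_GS − V_th)² = (V_DD − V_GS)/R.
Let x = V_GS − 1.01. Then 37.7 x² + x − 10.59 = 0, giving x = 0.517 V (positive root), so V_GS = 1.53 V.
I_D = (V_DD − V_GS)/R = (11.6 − 1.53) / 20 = 0.504 mA.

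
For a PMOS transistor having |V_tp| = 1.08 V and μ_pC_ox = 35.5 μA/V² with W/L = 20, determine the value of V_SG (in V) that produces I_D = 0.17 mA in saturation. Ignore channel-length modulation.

k_p = μ_pC_ox · (W/L) = 0.71 mA/V².
In saturation I_D = ½ k_p (V_SG − |V_tp|)², so V_SG − |V_tp| = √(2 I_D / k_p) = √(2 × 0.17 / 0.71) = 0.692 V.
V_SG = 1.08 + 0.692 = 1.77 V.

V_SG = 1.77 V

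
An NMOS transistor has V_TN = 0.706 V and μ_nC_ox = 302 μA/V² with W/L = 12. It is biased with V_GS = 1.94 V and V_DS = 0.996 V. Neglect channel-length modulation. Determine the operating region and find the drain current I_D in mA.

Triode; I_D = 2.66 mA

k_n = μ_nC_ox · (W/L) = 3.624 mA/V².
V_ov = V_GS − V_TN = 1.94 − 0.706 = 1.23 V.
Since V_DS = 0.996 V < V_ov = 1.23 V, the device is in the triode region.
I_D = k_n [V_ov · V_DS − ½ V_DS²] = 3.624 × [1.23 × 0.996 − 0.5 × 0.996²] = 2.66 mA.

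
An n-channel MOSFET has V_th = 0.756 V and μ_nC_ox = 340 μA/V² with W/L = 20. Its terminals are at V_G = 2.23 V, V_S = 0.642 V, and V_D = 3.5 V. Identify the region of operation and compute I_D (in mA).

V_GS = V_G − V_S = 2.23 − 0.642 = 1.59 V; V_DS = V_D − V_S = 3.5 − 0.642 = 2.86 V.
k_n = μ_nC_ox · (W/L) = 6.8 mA/V².
V_ov = V_GS − V_th = 1.59 − 0.756 = 0.832 V.
Since V_DS = 2.86 V ≥ V_ov = 0.832 V, the device is in saturation.
I_D = ½ k_n V_ov² = 0.5 × 6.8 × 0.832² = 2.35 mA.

Saturation; I_D = 2.35 mA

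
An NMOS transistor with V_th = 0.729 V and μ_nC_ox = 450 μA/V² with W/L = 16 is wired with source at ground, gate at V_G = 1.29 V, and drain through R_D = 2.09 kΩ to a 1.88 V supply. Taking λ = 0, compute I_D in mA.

V_GS = V_G = 1.29 V, so V_ov = 1.29 − 0.729 = 0.561 V.
k_n = μ_nC_ox · (W/L) = 7.2 mA/V².
Assume saturation: I_D = ½ k_n V_ov² = 0.5 × 7.2 × 0.561² = 1.13 mA, giving V_DS = V_DD − I_D R_D = 1.88 − 1.13 × 2.09 = -0.488 V.
But -0.488 V < V_ov = 0.561 V, so the device is actually in triode.
In triode I_D = k_n[V_ov V_DS − ½ V_DS²] and I_D = (V_DD − V_DS)/R_D. Equating: 7.52 V_DS² − 9.442 V_DS + 1.88 = 0, giving V_DS = 0.248 V (the root below V_ov).
I_D = (1.88 − 0.248) / 2.09 = 0.781 mA.

I_D = 0.781 mA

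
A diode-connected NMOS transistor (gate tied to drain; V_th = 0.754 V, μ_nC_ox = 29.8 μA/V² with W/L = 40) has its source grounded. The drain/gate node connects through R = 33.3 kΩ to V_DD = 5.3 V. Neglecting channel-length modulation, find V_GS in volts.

V_GS = 1.21 V

With gate tied to drain, V_GS = V_DS ≥ V_GS − V_th, so the device is in saturation.
k_n = μ_nC_ox · (W/L) = 1.192 mA/V².
KCL at the drain: ½ k_n (V_GS − V_th)² = (V_DD − V_GS)/R.
Let x = V_GS − 0.754. Then 19.8 x² + x − 4.546 = 0, giving x = 0.454 V (positive root), so V_GS = 1.21 V.
I_D = (V_DD − V_GS)/R = (5.3 − 1.21) / 33.3 = 0.123 mA.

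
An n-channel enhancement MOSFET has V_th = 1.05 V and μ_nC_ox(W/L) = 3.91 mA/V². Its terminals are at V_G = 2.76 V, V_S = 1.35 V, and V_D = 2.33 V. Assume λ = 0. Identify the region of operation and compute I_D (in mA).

Saturation; I_D = 0.253 mA

V_GS = V_G − V_S = 2.76 − 1.35 = 1.41 V; V_DS = V_D − V_S = 2.33 − 1.35 = 0.98 V.
V_ov = V_GS − V_th = 1.41 − 1.05 = 0.36 V.
Since V_DS = 0.98 V ≥ V_ov = 0.36 V, the device is in saturation.
I_D = ½ k_n V_ov² = 0.5 × 3.91 × 0.36² = 0.253 mA.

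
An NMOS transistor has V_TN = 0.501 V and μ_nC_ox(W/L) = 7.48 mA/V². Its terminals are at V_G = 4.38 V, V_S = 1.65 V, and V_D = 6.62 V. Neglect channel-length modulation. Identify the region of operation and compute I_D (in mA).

Saturation; I_D = 18.6 mA

V_GS = V_G − V_S = 4.38 − 1.65 = 2.73 V; V_DS = V_D − V_S = 6.62 − 1.65 = 4.97 V.
V_ov = V_GS − V_TN = 2.73 − 0.501 = 2.23 V.
Since V_DS = 4.97 V ≥ V_ov = 2.23 V, the device is in saturation.
I_D = ½ k_n V_ov² = 0.5 × 7.48 × 2.23² = 18.6 mA.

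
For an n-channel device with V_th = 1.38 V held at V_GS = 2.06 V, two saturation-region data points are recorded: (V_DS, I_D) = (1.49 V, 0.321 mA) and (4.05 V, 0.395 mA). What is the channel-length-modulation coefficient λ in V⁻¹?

With V_GS fixed, I_D ∝ (1 + λ V_DS) in saturation, so I_D2/I_D1 = (1 + λ V_DS2)/(1 + λ V_DS1).
0.395/0.321 = 1.231 = (1 + 4.05 λ)/(1 + 1.49 λ).
Solving: λ (I_D1 V_DS2 − I_D2 V_DS1) = I_D2 − I_D1, so λ = (0.395 − 0.321) / (0.321 × 4.05 − 0.395 × 1.49) = 0.074 / 0.711 = 0.104 V⁻¹.

λ = 0.104 V⁻¹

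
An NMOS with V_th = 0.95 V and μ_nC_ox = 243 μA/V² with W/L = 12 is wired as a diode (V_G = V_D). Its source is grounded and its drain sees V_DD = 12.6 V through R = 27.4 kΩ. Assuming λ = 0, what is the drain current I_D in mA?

I_D = 0.406 mA

With gate tied to drain, V_GS = V_DS ≥ V_GS − V_th, so the device is in saturation.
k_n = μ_nC_ox · (W/L) = 2.916 mA/V².
KCL at the drain: ½ k_n (V_GS − V_th)² = (V_DD − V_GS)/R.
Let x = V_GS − 0.95. Then 39.9 x² + x − 11.65 = 0, giving x = 0.528 V (positive root), so V_GS = 1.48 V.
I_D = (V_DD − V_GS)/R = (12.6 − 1.48) / 27.4 = 0.406 mA.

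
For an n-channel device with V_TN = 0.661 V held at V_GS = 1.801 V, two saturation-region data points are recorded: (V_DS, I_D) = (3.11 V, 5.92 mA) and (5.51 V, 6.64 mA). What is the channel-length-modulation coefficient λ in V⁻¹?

λ = 0.0602 V⁻¹

With V_GS fixed, I_D ∝ (1 + λ V_DS) in saturation, so I_D2/I_D1 = (1 + λ V_DS2)/(1 + λ V_DS1).
6.64/5.92 = 1.122 = (1 + 5.51 λ)/(1 + 3.11 λ).
Solving: λ (I_D1 V_DS2 − I_D2 V_DS1) = I_D2 − I_D1, so λ = (6.64 − 5.92) / (5.92 × 5.51 − 6.64 × 3.11) = 0.72 / 12 = 0.0602 V⁻¹.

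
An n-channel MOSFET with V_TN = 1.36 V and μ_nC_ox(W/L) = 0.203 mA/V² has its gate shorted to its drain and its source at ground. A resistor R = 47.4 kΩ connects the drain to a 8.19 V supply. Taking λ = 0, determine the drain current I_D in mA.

With gate tied to drain, V_GS = V_DS ≥ V_GS − V_TN, so the device is in saturation.
KCL at the drain: ½ k_n (V_GS − V_TN)² = (V_DD − V_GS)/R.
Let x = V_GS − 1.36. Then 4.81 x² + x − 6.83 = 0, giving x = 1.09 V (positive root), so V_GS = 2.45 V.
I_D = (V_DD − V_GS)/R = (8.19 − 2.45) / 47.4 = 0.121 mA.

I_D = 0.121 mA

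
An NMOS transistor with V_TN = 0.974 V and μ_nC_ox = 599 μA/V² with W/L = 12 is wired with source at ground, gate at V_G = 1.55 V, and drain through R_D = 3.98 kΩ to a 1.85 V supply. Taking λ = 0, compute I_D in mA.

I_D = 0.435 mA

V_GS = V_G = 1.55 V, so V_ov = 1.55 − 0.974 = 0.576 V.
k_n = μ_nC_ox · (W/L) = 7.188 mA/V².
Assume saturation: I_D = ½ k_n V_ov² = 0.5 × 7.188 × 0.576² = 1.19 mA, giving V_DS = V_DD − I_D R_D = 1.85 − 1.19 × 3.98 = -2.9 V.
But -2.9 V < V_ov = 0.576 V, so the device is actually in triode.
In triode I_D = k_n[V_ov V_DS − ½ V_DS²] and I_D = (V_DD − V_DS)/R_D. Equating: 14.3 V_DS² − 17.48 V_DS + 1.85 = 0, giving V_DS = 0.117 V (the root below V_ov).
I_D = (1.85 − 0.117) / 3.98 = 0.435 mA.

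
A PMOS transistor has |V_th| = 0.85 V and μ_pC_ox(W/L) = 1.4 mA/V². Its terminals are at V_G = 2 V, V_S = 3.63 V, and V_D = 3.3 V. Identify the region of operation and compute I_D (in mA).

Triode; I_D = 0.284 mA

V_SG = V_S − V_G = 3.63 − 2 = 1.63 V; V_SD = V_S − V_D = 3.63 − 3.3 = 0.33 V.
V_ov = V_SG − |V_th| = 1.63 − 0.85 = 0.78 V.
Since V_SD = 0.33 V < V_ov = 0.78 V, the device is in the triode region.
I_D = k_p [V_ov · V_SD − ½ V_SD²] = 1.4 × [0.78 × 0.33 − 0.5 × 0.33²] = 0.284 mA.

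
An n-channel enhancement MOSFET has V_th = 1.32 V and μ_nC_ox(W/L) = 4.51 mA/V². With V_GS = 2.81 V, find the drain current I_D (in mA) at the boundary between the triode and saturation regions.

At the boundary V_DS = V_ov = V_GS − V_th = 2.81 − 1.32 = 1.49 V.
I_D = ½ k_n V_ov² = 0.5 × 4.51 × 1.49² = 5.01 mA.

I_D = 5.01 mA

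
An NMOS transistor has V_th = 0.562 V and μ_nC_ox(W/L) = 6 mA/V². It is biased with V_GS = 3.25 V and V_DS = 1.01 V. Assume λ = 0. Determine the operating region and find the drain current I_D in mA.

V_ov = V_GS − V_th = 3.25 − 0.562 = 2.69 V.
Since V_DS = 1.01 V < V_ov = 2.69 V, the device is in the triode region.
I_D = k_n [V_ov · V_DS − ½ V_DS²] = 6 × [2.69 × 1.01 − 0.5 × 1.01²] = 13.2 mA.

Triode; I_D = 13.2 mA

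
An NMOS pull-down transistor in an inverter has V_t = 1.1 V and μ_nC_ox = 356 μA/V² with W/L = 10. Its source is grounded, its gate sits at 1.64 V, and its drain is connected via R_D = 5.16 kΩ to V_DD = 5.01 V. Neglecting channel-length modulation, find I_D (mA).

V_GS = V_G = 1.64 V, so V_ov = 1.64 − 1.1 = 0.54 V.
k_n = μ_nC_ox · (W/L) = 3.56 mA/V².
Assume saturation: I_D = ½ k_n V_ov² = 0.5 × 3.56 × 0.54² = 0.519 mA, giving V_DS = V_DD − I_D R_D = 5.01 − 0.519 × 5.16 = 2.33 V.
V_DS = 2.33 V ≥ V_ov = 0.54 V, confirming saturation.

I_D = 0.519 mA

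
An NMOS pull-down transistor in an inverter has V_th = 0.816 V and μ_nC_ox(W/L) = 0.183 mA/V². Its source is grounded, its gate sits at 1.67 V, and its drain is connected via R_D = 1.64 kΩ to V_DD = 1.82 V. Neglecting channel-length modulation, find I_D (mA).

V_GS = V_G = 1.67 V, so V_ov = 1.67 − 0.816 = 0.854 V.
Assume saturation: I_D = ½ k_n V_ov² = 0.5 × 0.183 × 0.854² = 0.0667 mA, giving V_DS = V_DD − I_D R_D = 1.82 − 0.0667 × 1.64 = 1.71 V.
V_DS = 1.71 V ≥ V_ov = 0.854 V, confirming saturation.

I_D = 0.0667 mA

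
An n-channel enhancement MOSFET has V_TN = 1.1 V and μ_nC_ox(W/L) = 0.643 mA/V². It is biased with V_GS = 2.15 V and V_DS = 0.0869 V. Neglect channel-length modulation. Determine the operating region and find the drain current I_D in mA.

V_ov = V_GS − V_TN = 2.15 − 1.1 = 1.05 V.
Since V_DS = 0.0869 V < V_ov = 1.05 V, the device is in the triode region.
I_D = k_n [V_ov · V_DS − ½ V_DS²] = 0.643 × [1.05 × 0.0869 − 0.5 × 0.0869²] = 0.0562 mA.

Triode; I_D = 0.0562 mA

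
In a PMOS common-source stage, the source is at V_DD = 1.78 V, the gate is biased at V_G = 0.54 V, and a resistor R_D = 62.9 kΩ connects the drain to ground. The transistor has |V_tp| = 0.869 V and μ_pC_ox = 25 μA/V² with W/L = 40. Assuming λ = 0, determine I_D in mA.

I_D = 0.0270 mA

V_SG = V_DD − V_G = 1.78 − 0.54 = 1.24 V, so V_ov = 1.24 − 0.869 = 0.371 V.
k_p = μ_pC_ox · (W/L) = 1 mA/V².
Assume saturation: I_D = ½ k_p V_ov² = 0.5 × 1 × 0.371² = 0.0688 mA, giving V_SD = V_DD − I_D R_D = 1.78 − 0.0688 × 62.9 = -2.55 V.
But -2.55 V < V_ov = 0.371 V, so the device is actually in triode.
In triode I_D = k_p[V_ov V_SD − ½ V_SD²] and I_D = (V_DD − V_SD)/R_D. Equating: 31.4 V_SD² − 24.34 V_SD + 1.78 = 0, giving V_SD = 0.0818 V (the root below V_ov).
I_D = (1.78 − 0.0818) / 62.9 = 0.027 mA.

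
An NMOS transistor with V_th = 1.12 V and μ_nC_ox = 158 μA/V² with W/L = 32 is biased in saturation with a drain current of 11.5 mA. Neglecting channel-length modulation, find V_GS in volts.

k_n = μ_nC_ox · (W/L) = 5.056 mA/V².
In saturation I_D = ½ k_n (V_GS − V_th)², so V_GS − V_th = √(2 I_D / k_n) = √(2 × 11.5 / 5.056) = 2.13 V.
V_GS = 1.12 + 2.13 = 3.25 V.

V_GS = 3.25 V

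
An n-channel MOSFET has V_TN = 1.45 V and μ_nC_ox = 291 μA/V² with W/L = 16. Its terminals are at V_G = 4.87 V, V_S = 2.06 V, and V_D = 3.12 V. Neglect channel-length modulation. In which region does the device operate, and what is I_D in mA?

Triode; I_D = 4.10 mA

V_GS = V_G − V_S = 4.87 − 2.06 = 2.81 V; V_DS = V_D − V_S = 3.12 − 2.06 = 1.06 V.
k_n = μ_nC_ox · (W/L) = 4.656 mA/V².
V_ov = V_GS − V_TN = 2.81 − 1.45 = 1.36 V.
Since V_DS = 1.06 V < V_ov = 1.36 V, the device is in the triode region.
I_D = k_n [V_ov · V_DS − ½ V_DS²] = 4.656 × [1.36 × 1.06 − 0.5 × 1.06²] = 4.1 mA.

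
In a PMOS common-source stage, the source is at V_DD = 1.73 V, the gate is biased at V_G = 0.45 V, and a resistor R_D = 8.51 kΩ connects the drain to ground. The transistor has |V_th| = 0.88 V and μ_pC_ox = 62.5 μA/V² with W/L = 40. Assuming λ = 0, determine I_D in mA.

I_D = 0.173 mA

V_SG = V_DD − V_G = 1.73 − 0.45 = 1.28 V, so V_ov = 1.28 − 0.88 = 0.4 V.
k_p = μ_pC_ox · (W/L) = 2.5 mA/V².
Assume saturation: I_D = ½ k_p V_ov² = 0.5 × 2.5 × 0.4² = 0.2 mA, giving V_SD = V_DD − I_D R_D = 1.73 − 0.2 × 8.51 = 0.028 V.
But 0.028 V < V_ov = 0.4 V, so the device is actually in triode.
In triode I_D = k_p[V_ov V_SD − ½ V_SD²] and I_D = (V_DD − V_SD)/R_D. Equating: 10.6 V_SD² − 9.51 V_SD + 1.73 = 0, giving V_SD = 0.254 V (the root below V_ov).
I_D = (1.73 − 0.254) / 8.51 = 0.173 mA.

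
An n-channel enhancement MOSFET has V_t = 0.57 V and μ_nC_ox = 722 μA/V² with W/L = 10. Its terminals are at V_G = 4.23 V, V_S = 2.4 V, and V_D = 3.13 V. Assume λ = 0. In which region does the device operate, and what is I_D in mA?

Triode; I_D = 4.72 mA

V_GS = V_G − V_S = 4.23 − 2.4 = 1.83 V; V_DS = V_D − V_S = 3.13 − 2.4 = 0.73 V.
k_n = μ_nC_ox · (W/L) = 7.22 mA/V².
V_ov = V_GS − V_t = 1.83 − 0.57 = 1.26 V.
Since V_DS = 0.73 V < V_ov = 1.26 V, the device is in the triode region.
I_D = k_n [V_ov · V_DS − ½ V_DS²] = 7.22 × [1.26 × 0.73 − 0.5 × 0.73²] = 4.72 mA.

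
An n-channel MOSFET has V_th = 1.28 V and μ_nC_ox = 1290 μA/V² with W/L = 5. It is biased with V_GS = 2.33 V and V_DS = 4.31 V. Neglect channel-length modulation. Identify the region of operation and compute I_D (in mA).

Saturation; I_D = 3.56 mA

k_n = μ_nC_ox · (W/L) = 6.45 mA/V².
V_ov = V_GS − V_th = 2.33 − 1.28 = 1.05 V.
Since V_DS = 4.31 V ≥ V_ov = 1.05 V, the device is in saturation.
I_D = ½ k_n V_ov² = 0.5 × 6.45 × 1.05² = 3.56 mA.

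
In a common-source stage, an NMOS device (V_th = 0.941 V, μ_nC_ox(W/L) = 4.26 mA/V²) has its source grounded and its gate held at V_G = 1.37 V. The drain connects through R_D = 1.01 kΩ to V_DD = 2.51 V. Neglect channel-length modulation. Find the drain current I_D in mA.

I_D = 0.392 mA

V_GS = V_G = 1.37 V, so V_ov = 1.37 − 0.941 = 0.429 V.
Assume saturation: I_D = ½ k_n V_ov² = 0.5 × 4.26 × 0.429² = 0.392 mA, giving V_DS = V_DD − I_D R_D = 2.51 − 0.392 × 1.01 = 2.11 V.
V_DS = 2.11 V ≥ V_ov = 0.429 V, confirming saturation.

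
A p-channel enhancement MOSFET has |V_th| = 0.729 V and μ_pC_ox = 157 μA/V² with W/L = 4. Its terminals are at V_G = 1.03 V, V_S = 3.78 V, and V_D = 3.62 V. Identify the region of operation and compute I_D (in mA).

V_SG = V_S − V_G = 3.78 − 1.03 = 2.75 V; V_SD = V_S − V_D = 3.78 − 3.62 = 0.16 V.
k_p = μ_pC_ox · (W/L) = 0.628 mA/V².
V_ov = V_SG − |V_th| = 2.75 − 0.729 = 2.02 V.
Since V_SD = 0.16 V < V_ov = 2.02 V, the device is in the triode region.
I_D = k_p [V_ov · V_SD − ½ V_SD²] = 0.628 × [2.02 × 0.16 − 0.5 × 0.16²] = 0.195 mA.

Triode; I_D = 0.195 mA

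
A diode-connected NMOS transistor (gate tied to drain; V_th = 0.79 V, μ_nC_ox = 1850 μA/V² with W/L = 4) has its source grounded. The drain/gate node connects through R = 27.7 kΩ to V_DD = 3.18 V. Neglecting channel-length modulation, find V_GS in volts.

V_GS = 0.938 V

With gate tied to drain, V_GS = V_DS ≥ V_GS − V_th, so the device is in saturation.
k_n = μ_nC_ox · (W/L) = 7.4 mA/V².
KCL at the drain: ½ k_n (V_GS − V_th)² = (V_DD − V_GS)/R.
Let x = V_GS − 0.79. Then 102 x² + x − 2.39 = 0, giving x = 0.148 V (positive root), so V_GS = 0.938 V.
I_D = (V_DD − V_GS)/R = (3.18 − 0.938) / 27.7 = 0.0809 mA.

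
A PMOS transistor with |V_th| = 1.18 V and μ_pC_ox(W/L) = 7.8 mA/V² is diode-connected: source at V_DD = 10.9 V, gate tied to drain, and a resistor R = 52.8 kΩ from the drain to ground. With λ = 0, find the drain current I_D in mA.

I_D = 0.180 mA

With gate tied to drain, V_SG = V_SD ≥ V_SG − |V_th|, so the device is in saturation.
KCL at the drain: ½ k_p (V_SG − |V_th|)² = (V_DD − V_SG)/R.
Let x = V_SG − 1.18. Then 206 x² + x − 9.72 = 0, giving x = 0.215 V (positive root), so V_SG = 1.39 V.
I_D = (V_DD − V_SG)/R = (10.9 − 1.39) / 52.8 = 0.18 mA.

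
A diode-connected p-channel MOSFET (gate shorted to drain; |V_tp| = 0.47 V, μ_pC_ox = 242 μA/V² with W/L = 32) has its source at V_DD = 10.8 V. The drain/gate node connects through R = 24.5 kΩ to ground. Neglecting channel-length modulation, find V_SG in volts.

V_SG = 0.795 V

With gate tied to drain, V_SG = V_SD ≥ V_SG − |V_tp|, so the device is in saturation.
k_p = μ_pC_ox · (W/L) = 7.744 mA/V².
KCL at the drain: ½ k_p (V_SG − |V_tp|)² = (V_DD − V_SG)/R.
Let x = V_SG − 0.47. Then 94.9 x² + x − 10.33 = 0, giving x = 0.325 V (positive root), so V_SG = 0.795 V.
I_D = (V_DD − V_SG)/R = (10.8 − 0.795) / 24.5 = 0.408 mA.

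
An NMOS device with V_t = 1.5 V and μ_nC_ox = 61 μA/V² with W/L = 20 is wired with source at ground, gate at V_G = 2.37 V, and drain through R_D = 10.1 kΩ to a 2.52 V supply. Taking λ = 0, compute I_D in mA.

V_GS = V_G = 2.37 V, so V_ov = 2.37 − 1.5 = 0.87 V.
k_n = μ_nC_ox · (W/L) = 1.22 mA/V².
Assume saturation: I_D = ½ k_n V_ov² = 0.5 × 1.22 × 0.87² = 0.462 mA, giving V_DS = V_DD − I_D R_D = 2.52 − 0.462 × 10.1 = -2.14 V.
But -2.14 V < V_ov = 0.87 V, so the device is actually in triode.
In triode I_D = k_n[V_ov V_DS − ½ V_DS²] and I_D = (V_DD − V_DS)/R_D. Equating: 6.16 V_DS² − 11.72 V_DS + 2.52 = 0, giving V_DS = 0.247 V (the root below V_ov).
I_D = (2.52 − 0.247) / 10.1 = 0.225 mA.

I_D = 0.225 mA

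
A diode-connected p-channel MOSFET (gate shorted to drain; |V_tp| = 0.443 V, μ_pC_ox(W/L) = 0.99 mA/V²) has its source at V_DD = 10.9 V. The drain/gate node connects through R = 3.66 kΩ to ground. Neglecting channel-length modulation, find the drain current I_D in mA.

I_D = 2.27 mA

With gate tied to drain, V_SG = V_SD ≥ V_SG − |V_tp|, so the device is in saturation.
KCL at the drain: ½ k_p (V_SG − |V_tp|)² = (V_DD − V_SG)/R.
Let x = V_SG − 0.443. Then 1.81 x² + x − 10.46 = 0, giving x = 2.14 V (positive root), so V_SG = 2.59 V.
I_D = (V_DD − V_SG)/R = (10.9 − 2.59) / 3.66 = 2.27 mA.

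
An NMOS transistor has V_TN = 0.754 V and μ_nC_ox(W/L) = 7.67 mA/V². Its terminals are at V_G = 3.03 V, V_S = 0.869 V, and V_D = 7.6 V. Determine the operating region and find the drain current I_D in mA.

Saturation; I_D = 7.59 mA

V_GS = V_G − V_S = 3.03 − 0.869 = 2.16 V; V_DS = V_D − V_S = 7.6 − 0.869 = 6.73 V.
V_ov = V_GS − V_TN = 2.16 − 0.754 = 1.41 V.
Since V_DS = 6.73 V ≥ V_ov = 1.41 V, the device is in saturation.
I_D = ½ k_n V_ov² = 0.5 × 7.67 × 1.41² = 7.59 mA.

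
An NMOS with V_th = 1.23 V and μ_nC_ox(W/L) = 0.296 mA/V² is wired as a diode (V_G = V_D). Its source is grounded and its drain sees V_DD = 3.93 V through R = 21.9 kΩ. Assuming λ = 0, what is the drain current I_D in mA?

With gate tied to drain, V_GS = V_DS ≥ V_GS − V_th, so the device is in saturation.
KCL at the drain: ½ k_n (V_GS − V_th)² = (V_DD − V_GS)/R.
Let x = V_GS − 1.23. Then 3.24 x² + x − 2.7 = 0, giving x = 0.771 V (positive root), so V_GS = 2 V.
I_D = (V_DD − V_GS)/R = (3.93 − 2) / 21.9 = 0.0881 mA.

I_D = 0.0881 mA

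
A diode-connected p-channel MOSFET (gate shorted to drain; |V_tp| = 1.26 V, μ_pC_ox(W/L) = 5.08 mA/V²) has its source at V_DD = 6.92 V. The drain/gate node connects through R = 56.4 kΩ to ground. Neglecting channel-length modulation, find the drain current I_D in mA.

I_D = 0.0969 mA

With gate tied to drain, V_SG = V_SD ≥ V_SG − |V_tp|, so the device is in saturation.
KCL at the drain: ½ k_p (V_SG − |V_tp|)² = (V_DD − V_SG)/R.
Let x = V_SG − 1.26. Then 143 x² + x − 5.66 = 0, giving x = 0.195 V (positive root), so V_SG = 1.46 V.
I_D = (V_DD − V_SG)/R = (6.92 − 1.46) / 56.4 = 0.0969 mA.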